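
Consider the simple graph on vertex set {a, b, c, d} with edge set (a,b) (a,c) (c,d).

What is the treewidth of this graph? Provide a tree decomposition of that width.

Each bag holds 2 vertices, so the decomposition has width 1, which upper-bounds the treewidth. Any graph with an edge has treewidth ≥ 1, and G has the edge d–c. Therefore the treewidth is 1.

Treewidth 1.
One such decomposition:
Bags: B1 = {c, d}  B2 = {a, c}  B3 = {a, b}
Tree: B1–B2, B2–B3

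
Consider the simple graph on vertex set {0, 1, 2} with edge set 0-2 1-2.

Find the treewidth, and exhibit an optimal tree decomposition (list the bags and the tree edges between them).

The largest bag has 2 vertices, giving width 1; this decomposition certifies tw(G) ≤ 1. G has an edge, so its treewidth is at least 1. Hence tw(G) = 1 exactly.

Treewidth 1.
One optimal decomposition is:
Bags: B1 = {1, 2}  B2 = {0, 2}
Tree: B1–B2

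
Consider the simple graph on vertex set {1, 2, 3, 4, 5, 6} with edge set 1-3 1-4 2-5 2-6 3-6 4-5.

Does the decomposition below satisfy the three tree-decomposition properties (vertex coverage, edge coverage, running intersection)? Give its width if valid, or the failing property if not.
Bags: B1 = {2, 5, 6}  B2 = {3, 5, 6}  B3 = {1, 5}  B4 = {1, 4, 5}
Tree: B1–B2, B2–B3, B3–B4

No — edge (3,1) lies in no bag.

A tree decomposition must satisfy three properties: every vertex lies in some bag; for every edge, both endpoints lie together in some bag; and for every vertex, the bags containing it form a connected subtree. Here edge (3,1) lies in no bag, so the decomposition is invalid.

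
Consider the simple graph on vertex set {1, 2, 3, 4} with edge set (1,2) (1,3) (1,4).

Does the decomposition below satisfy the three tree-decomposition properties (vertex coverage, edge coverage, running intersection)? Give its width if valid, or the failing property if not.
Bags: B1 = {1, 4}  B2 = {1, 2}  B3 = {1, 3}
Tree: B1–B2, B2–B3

Yes; width 1.

Vertex coverage: the bags together contain {1, 2, 3, 4}, the full vertex set. Edge coverage: each edge of G has both endpoints in at least one bag. Running intersection: for every vertex, the bags containing it form a connected subtree. All three properties hold, so this is a valid tree decomposition of width max|bag| − 1 = 1, and hence tw(G) ≤ 1.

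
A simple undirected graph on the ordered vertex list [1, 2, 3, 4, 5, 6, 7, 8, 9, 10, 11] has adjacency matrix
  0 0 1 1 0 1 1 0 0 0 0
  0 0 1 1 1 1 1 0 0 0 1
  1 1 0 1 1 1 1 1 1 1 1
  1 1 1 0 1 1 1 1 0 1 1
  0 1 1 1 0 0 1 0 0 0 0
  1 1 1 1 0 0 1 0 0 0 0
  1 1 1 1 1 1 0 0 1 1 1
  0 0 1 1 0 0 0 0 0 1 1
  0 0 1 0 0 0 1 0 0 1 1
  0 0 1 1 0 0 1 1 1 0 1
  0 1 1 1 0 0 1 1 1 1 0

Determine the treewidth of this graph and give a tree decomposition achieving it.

Treewidth 4.
One such decomposition:
Bags: B1 = {3, 7, 9, 10, 11}  B2 = {3, 4, 7, 10, 11}  B3 = {2, 3, 4, 7, 11}  B4 = {3, 4, 8, 10, 11}  B5 = {2, 3, 4, 5, 7}  B6 = {2, 3, 4, 6, 7}  B7 = {1, 3, 4, 6, 7}
Tree: B1–B2, B2–B3, B2–B4, B3–B5, B5–B6, B6–B7

Every bag has size at most 5, so the width is 5 − 1 = 4 and tw(G) ≤ 4. For the lower bound, the 5 vertices {3, 7, 9, 10, 11} are pairwise adjacent, and any tree decomposition puts a clique entirely inside one bag — forcing width ≥ 4. Hence tw(G) = 4 exactly.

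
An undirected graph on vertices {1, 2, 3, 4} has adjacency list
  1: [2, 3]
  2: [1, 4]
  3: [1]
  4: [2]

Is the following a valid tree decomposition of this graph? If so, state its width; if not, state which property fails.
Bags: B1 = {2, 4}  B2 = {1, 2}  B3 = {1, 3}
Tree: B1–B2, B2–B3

Yes; width 1.

Checking the three conditions: (i) the bags cover all of {1, 2, 3, 4}; (ii) for each edge, some bag contains both endpoints; (iii) the bags containing any fixed vertex form a subtree. All hold, so the decomposition is valid with width 2 − 1 = 1.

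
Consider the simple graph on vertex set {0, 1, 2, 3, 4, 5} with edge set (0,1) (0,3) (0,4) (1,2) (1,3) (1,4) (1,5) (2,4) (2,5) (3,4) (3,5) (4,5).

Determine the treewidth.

A width-3 tree decomposition is:
Bags: B1 = {1, 3, 4, 5}  B2 = {1, 2, 4, 5}  B3 = {0, 1, 3, 4}
Tree: B1–B2, B1–B3
Every bag has size at most 4, so the width is 4 − 1 = 3 and tw(G) ≤ 3. For the lower bound, the 4 vertices {1, 2, 4, 5} are pairwise adjacent, and any tree decomposition puts a clique entirely inside one bag — forcing width ≥ 3. The upper and lower bounds meet at 3, so that is the treewidth.

3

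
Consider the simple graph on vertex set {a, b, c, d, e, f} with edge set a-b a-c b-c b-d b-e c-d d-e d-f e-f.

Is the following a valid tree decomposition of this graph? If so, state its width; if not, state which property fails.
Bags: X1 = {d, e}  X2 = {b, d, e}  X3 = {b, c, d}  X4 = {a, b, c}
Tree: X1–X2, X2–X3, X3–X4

A tree decomposition must satisfy three properties: every vertex lies in some bag; for every edge, both endpoints lie together in some bag; and for every vertex, the bags containing it form a connected subtree. Here vertex f appears in no bag, so the decomposition is invalid.

No — vertex f appears in no bag.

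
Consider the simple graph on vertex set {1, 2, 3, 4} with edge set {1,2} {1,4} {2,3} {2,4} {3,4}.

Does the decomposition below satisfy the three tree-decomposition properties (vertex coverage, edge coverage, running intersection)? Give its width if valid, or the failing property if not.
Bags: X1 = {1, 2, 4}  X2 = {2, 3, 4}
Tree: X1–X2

Yes; width 2.

Vertex coverage: the bags together contain {1, 2, 3, 4}, the full vertex set. Edge coverage: each edge of G has both endpoints in at least one bag. Running intersection: for every vertex, the bags containing it form a connected subtree. All three properties hold, so this is a valid tree decomposition of width max|bag| − 1 = 2, and hence tw(G) ≤ 2.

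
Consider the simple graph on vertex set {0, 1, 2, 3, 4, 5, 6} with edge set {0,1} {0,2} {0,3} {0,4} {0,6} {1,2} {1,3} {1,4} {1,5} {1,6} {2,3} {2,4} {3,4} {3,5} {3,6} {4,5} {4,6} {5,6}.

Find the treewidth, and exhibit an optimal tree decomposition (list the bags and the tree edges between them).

Treewidth 4.
One optimal decomposition is:
Bags: B1 = {0, 1, 3, 4, 6}  B2 = {0, 1, 2, 3, 4}  B3 = {1, 3, 4, 5, 6}
Tree: B1–B2, B1–B3

The largest bag has 5 vertices, giving width 4; this decomposition certifies tw(G) ≤ 4. On the other hand G contains the 5-clique {0, 1, 2, 3, 4}. A clique must lie in a single bag of any decomposition, so no decomposition can have width below 4. Therefore the treewidth is 4.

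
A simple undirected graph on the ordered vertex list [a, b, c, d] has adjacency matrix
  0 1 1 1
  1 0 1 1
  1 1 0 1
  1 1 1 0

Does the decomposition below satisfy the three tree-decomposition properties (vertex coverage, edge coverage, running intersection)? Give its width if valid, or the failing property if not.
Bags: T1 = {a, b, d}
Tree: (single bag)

A tree decomposition must satisfy three properties: every vertex lies in some bag; for every edge, both endpoints lie together in some bag; and for every vertex, the bags containing it form a connected subtree. Here vertex c appears in no bag, so the decomposition is invalid.

No — vertex c appears in no bag.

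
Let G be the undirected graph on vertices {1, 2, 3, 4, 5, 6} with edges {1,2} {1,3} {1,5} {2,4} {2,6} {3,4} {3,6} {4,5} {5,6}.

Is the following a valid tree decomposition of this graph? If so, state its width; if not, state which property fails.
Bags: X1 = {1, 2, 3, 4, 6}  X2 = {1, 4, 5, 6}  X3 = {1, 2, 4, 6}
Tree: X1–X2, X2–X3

No — bags containing vertex 2 are not connected in the tree.

A tree decomposition must satisfy three properties: every vertex lies in some bag; for every edge, both endpoints lie together in some bag; and for every vertex, the bags containing it form a connected subtree. Here bags containing vertex 2 are not connected in the tree, so the decomposition is invalid.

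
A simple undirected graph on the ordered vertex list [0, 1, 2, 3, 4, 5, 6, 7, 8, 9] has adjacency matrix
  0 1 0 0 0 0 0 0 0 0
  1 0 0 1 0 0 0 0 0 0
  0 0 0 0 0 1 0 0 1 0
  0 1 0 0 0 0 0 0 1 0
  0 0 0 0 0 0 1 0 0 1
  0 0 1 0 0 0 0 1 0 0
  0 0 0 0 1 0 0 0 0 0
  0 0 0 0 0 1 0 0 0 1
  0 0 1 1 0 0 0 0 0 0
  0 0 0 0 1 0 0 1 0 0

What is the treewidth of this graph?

1

A width-1 tree decomposition is:
Bags: B1 = {0, 1}  B2 = {1, 3}  B3 = {3, 8}  B4 = {2, 8}  B5 = {2, 5}  B6 = {5, 7}  B7 = {7, 9}  B8 = {4, 9}  B9 = {4, 6}
Tree: B1–B2, B2–B3, B3–B4, B4–B5, B5–B6, B6–B7, B7–B8, B8–B9
The largest bag has 2 vertices, giving width 1; this decomposition certifies tw(G) ≤ 1. G has an edge, so its treewidth is at least 1. Therefore the treewidth is 1.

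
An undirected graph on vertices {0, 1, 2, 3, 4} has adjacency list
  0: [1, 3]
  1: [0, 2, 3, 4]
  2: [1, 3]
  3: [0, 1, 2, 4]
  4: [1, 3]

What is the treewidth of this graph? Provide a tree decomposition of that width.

Every bag has size at most 3, so the width is 3 − 1 = 2 and tw(G) ≤ 2. On the other hand G contains the 3-clique {0, 1, 3}. A clique must lie in a single bag of any decomposition, so no decomposition can have width below 2. The upper and lower bounds meet at 2, so that is the treewidth.

Treewidth 2.
One optimal decomposition is:
Bags: B1 = {1, 3, 4}  B2 = {0, 1, 3}  B3 = {1, 2, 3}
Tree: B1–B2, B1–B3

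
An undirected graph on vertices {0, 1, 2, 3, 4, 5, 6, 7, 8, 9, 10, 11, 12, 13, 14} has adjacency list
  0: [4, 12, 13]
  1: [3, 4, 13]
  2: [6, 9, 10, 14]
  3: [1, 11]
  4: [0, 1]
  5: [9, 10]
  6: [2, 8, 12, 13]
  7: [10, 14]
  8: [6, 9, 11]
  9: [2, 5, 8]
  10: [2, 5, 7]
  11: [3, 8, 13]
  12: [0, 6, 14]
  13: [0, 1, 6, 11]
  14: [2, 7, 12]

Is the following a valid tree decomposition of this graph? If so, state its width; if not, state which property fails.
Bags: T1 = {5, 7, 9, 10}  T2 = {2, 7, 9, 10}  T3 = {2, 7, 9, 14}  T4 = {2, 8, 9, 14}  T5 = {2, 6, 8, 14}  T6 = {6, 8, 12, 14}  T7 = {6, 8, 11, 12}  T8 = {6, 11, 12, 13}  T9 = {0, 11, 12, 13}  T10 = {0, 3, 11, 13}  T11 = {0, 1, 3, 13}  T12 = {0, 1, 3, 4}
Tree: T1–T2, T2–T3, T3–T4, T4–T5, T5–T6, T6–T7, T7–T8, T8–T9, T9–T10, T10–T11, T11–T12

Yes; width 3.

Vertex coverage: the bags together contain {0, 1, 2, 3, 4, 5, 6, 7, 8, 9, 10, 11, 12, 13, 14}, the full vertex set. Edge coverage: each edge of G has both endpoints in at least one bag. Running intersection: for every vertex, the bags containing it form a connected subtree. All three properties hold, so this is a valid tree decomposition of width max|bag| − 1 = 3, and hence tw(G) ≤ 3.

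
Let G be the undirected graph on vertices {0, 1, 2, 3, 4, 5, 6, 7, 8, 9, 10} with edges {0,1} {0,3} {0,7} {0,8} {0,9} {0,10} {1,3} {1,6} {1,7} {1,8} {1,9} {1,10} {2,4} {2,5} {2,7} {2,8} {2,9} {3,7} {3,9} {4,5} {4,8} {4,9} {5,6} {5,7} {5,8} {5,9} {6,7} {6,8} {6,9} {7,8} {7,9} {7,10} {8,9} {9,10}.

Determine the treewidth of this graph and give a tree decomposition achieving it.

Treewidth 4.
Bags: B1 = {0, 1, 3, 7, 9}  B2 = {0, 1, 7, 8, 9}  B3 = {1, 6, 7, 8, 9}  B4 = {5, 6, 7, 8, 9}  B5 = {2, 5, 7, 8, 9}  B6 = {2, 4, 5, 8, 9}  B7 = {0, 1, 7, 9, 10}
Tree: B1–B2, B2–B3, B3–B4, B4–B5, B5–B6, B1–B7

Every bag has size at most 5, so the width is 5 − 1 = 4 and tw(G) ≤ 4. Conversely, {2, 4, 5, 8, 9} is a clique of size 5, and the vertices of any clique must share a bag in every tree decomposition; so some bag has ≥ 5 vertices and tw(G) ≥ 4. Therefore the treewidth is 4.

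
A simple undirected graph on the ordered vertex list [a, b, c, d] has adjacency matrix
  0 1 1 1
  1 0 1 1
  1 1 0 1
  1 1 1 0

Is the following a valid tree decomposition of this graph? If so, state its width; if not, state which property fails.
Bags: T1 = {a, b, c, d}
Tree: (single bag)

Checking the three conditions: (i) the bags cover all of {a, b, c, d}; (ii) for each edge, some bag contains both endpoints; (iii) the bags containing any fixed vertex form a subtree. All hold, so the decomposition is valid with width 4 − 1 = 3.

Yes; width 3.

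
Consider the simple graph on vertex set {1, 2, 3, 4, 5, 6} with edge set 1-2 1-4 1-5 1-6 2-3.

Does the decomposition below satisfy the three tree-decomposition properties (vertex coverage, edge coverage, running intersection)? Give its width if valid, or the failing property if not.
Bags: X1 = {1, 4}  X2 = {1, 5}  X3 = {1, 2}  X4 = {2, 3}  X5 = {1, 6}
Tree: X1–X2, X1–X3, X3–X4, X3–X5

Every vertex of G appears in some bag (union = {1, 2, 3, 4, 5, 6}); every edge is covered by a bag; and for each vertex v the set of bags containing v is connected in the bag tree. The decomposition is therefore valid. The largest bag has 2 vertices, so the width is 1.

Yes; width 1.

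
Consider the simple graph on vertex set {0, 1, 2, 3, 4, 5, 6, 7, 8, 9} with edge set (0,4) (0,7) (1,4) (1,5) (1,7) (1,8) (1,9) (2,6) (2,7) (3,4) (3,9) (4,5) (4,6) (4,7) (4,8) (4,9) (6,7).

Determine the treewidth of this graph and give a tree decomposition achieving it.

Every bag has size at most 3, so the width is 3 − 1 = 2 and tw(G) ≤ 2. On the other hand G contains the 3-clique {2, 6, 7}. A clique must lie in a single bag of any decomposition, so no decomposition can have width below 2. The upper and lower bounds meet at 2, so that is the treewidth.

Treewidth 2.
One such decomposition:
Bags: B1 = {1, 4, 7}  B2 = {1, 4, 5}  B3 = {0, 4, 7}  B4 = {4, 6, 7}  B5 = {1, 4, 9}  B6 = {3, 4, 9}  B7 = {1, 4, 8}  B8 = {2, 6, 7}
Tree: B1–B2, B1–B3, B1–B4, B2–B5, B5–B6, B1–B7, B4–B8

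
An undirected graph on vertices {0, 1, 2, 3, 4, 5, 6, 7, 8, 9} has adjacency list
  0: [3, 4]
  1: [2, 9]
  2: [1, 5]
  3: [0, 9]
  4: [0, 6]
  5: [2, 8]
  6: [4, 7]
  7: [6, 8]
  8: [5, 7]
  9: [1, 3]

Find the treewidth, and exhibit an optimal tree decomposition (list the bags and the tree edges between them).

Each bag holds 3 vertices, so the decomposition has width 2, which upper-bounds the treewidth. The edges 4–6–7–8–5–2–1–9–3–0–4 form a cycle, so G is not a tree and its treewidth is at least 2. Combining the bounds, tw(G) = 2.

Treewidth 2.
Bags: B1 = {4, 6, 7}  B2 = {4, 7, 8}  B3 = {4, 5, 8}  B4 = {2, 4, 5}  B5 = {1, 2, 4}  B6 = {1, 4, 9}  B7 = {3, 4, 9}  B8 = {0, 3, 4}
Tree: B1–B2, B2–B3, B3–B4, B4–B5, B5–B6, B6–B7, B7–B8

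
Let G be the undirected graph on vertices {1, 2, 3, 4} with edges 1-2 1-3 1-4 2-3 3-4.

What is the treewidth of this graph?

2

A width-2 tree decomposition is:
Bags: B1 = {1, 3, 4}  B2 = {1, 2, 3}
Tree: B1–B2
Every bag has size at most 3, so the width is 3 − 1 = 2 and tw(G) ≤ 2. For the lower bound, the 3 vertices {1, 2, 3} are pairwise adjacent, and any tree decomposition puts a clique entirely inside one bag — forcing width ≥ 2. Hence tw(G) = 2 exactly.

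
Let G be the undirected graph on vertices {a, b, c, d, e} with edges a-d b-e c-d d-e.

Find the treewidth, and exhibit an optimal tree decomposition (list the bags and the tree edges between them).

The largest bag has 2 vertices, giving width 1; this decomposition certifies tw(G) ≤ 1. G has an edge, so its treewidth is at least 1. The upper and lower bounds meet at 1, so that is the treewidth.

Treewidth 1.
Bags: B1 = {a, d}  B2 = {c, d}  B3 = {d, e}  B4 = {b, e}
Tree: B1–B2, B2–B3, B3–B4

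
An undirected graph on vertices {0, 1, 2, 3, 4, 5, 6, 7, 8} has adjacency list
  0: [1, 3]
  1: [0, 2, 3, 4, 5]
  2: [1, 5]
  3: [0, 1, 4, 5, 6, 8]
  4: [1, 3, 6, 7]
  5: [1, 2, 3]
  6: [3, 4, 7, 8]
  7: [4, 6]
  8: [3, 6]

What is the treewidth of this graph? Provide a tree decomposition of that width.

Treewidth 2.
One optimal decomposition is:
Bags: B1 = {1, 3, 5}  B2 = {1, 3, 4}  B3 = {3, 4, 6}  B4 = {3, 6, 8}  B5 = {1, 2, 5}  B6 = {0, 1, 3}  B7 = {4, 6, 7}
Tree: B1–B2, B2–B3, B3–B4, B1–B5, B1–B6, B3–B7

Every bag has size at most 3, so the width is 3 − 1 = 2 and tw(G) ≤ 2. Conversely, {1, 2, 5} is a clique of size 3, and the vertices of any clique must share a bag in every tree decomposition; so some bag has ≥ 3 vertices and tw(G) ≥ 2. Combining the bounds, tw(G) = 2.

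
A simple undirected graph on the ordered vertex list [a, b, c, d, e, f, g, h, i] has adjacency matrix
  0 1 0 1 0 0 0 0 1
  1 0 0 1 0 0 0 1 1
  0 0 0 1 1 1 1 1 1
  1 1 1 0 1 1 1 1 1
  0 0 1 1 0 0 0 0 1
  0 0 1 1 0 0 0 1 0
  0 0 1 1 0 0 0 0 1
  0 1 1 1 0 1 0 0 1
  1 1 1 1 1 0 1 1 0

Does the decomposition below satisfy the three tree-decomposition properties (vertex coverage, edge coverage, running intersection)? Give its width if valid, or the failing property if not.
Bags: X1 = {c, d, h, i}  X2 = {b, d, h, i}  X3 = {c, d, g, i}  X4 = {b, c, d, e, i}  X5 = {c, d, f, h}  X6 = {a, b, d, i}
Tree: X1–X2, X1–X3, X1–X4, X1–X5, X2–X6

A tree decomposition must satisfy three properties: every vertex lies in some bag; for every edge, both endpoints lie together in some bag; and for every vertex, the bags containing it form a connected subtree. Here bags containing vertex b are not connected in the tree, so the decomposition is invalid.

No — bags containing vertex b are not connected in the tree.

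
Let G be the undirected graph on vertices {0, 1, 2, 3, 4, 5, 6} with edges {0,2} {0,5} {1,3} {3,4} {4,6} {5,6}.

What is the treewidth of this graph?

1

A width-1 tree decomposition is:
Bags: B1 = {0, 2}  B2 = {0, 5}  B3 = {5, 6}  B4 = {4, 6}  B5 = {3, 4}  B6 = {1, 3}
Tree: B1–B2, B2–B3, B3–B4, B4–B5, B5–B6
Each bag holds 2 vertices, so the decomposition has width 1, which upper-bounds the treewidth. Any graph with an edge has treewidth ≥ 1, and G has the edge 2–0. Hence tw(G) = 1 exactly.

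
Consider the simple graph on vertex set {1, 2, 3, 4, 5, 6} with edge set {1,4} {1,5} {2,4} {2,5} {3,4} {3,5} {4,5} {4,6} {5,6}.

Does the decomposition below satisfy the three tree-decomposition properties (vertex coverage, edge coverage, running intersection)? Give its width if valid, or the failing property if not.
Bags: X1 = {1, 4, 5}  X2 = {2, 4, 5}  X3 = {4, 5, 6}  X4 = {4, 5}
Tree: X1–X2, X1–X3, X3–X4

A tree decomposition must satisfy three properties: every vertex lies in some bag; for every edge, both endpoints lie together in some bag; and for every vertex, the bags containing it form a connected subtree. Here vertex 3 appears in no bag, so the decomposition is invalid.

No — vertex 3 appears in no bag.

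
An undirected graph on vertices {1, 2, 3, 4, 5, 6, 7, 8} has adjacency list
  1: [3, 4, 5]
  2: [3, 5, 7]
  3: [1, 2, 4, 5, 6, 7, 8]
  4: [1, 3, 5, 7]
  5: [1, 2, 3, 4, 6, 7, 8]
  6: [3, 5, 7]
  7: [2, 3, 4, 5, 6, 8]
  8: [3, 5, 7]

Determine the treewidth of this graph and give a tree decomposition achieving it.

The largest bag has 4 vertices, giving width 3; this decomposition certifies tw(G) ≤ 3. On the other hand G contains the 4-clique {1, 3, 4, 5}. A clique must lie in a single bag of any decomposition, so no decomposition can have width below 3. Therefore the treewidth is 3.

Treewidth 3.
One optimal decomposition is:
Bags: B1 = {3, 4, 5, 7}  B2 = {3, 5, 7, 8}  B3 = {2, 3, 5, 7}  B4 = {3, 5, 6, 7}  B5 = {1, 3, 4, 5}
Tree: B1–B2, B1–B3, B1–B4, B1–B5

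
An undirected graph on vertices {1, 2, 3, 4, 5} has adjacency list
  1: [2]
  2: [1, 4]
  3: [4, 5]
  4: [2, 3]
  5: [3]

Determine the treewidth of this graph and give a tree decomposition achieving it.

Each bag holds 2 vertices, so the decomposition has width 1, which upper-bounds the treewidth. G has an edge, so its treewidth is at least 1. The upper and lower bounds meet at 1, so that is the treewidth.

Treewidth 1.
One such decomposition:
Bags: B1 = {2, 4}  B2 = {3, 4}  B3 = {1, 2}  B4 = {3, 5}
Tree: B1–B2, B1–B3, B2–B4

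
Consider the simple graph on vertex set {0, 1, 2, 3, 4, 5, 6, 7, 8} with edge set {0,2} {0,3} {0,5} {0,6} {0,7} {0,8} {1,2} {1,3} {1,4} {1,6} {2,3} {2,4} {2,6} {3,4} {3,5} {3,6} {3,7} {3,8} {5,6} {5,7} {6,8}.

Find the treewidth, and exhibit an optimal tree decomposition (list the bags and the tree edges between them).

Each bag holds 4 vertices, so the decomposition has width 3, which upper-bounds the treewidth. Conversely, {0, 3, 6, 8} is a clique of size 4, and the vertices of any clique must share a bag in every tree decomposition; so some bag has ≥ 4 vertices and tw(G) ≥ 3. Hence tw(G) = 3 exactly.

Treewidth 3.
One optimal decomposition is:
Bags: B1 = {1, 2, 3, 6}  B2 = {1, 2, 3, 4}  B3 = {0, 2, 3, 6}  B4 = {0, 3, 6, 8}  B5 = {0, 3, 5, 6}  B6 = {0, 3, 5, 7}
Tree: B1–B2, B1–B3, B3–B4, B4–B5, B5–B6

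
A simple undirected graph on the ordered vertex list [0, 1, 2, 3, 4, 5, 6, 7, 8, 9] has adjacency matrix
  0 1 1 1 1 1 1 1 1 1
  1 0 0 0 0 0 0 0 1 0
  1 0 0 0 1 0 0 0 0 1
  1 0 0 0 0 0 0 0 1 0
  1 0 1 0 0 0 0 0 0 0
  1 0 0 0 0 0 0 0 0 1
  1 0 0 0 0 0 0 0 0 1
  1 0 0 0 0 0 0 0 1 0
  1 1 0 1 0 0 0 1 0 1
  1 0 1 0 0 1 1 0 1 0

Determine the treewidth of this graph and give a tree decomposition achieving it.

Every bag has size at most 3, so the width is 3 − 1 = 2 and tw(G) ≤ 2. Conversely, {0, 2, 9} is a clique of size 3, and the vertices of any clique must share a bag in every tree decomposition; so some bag has ≥ 3 vertices and tw(G) ≥ 2. Hence tw(G) = 2 exactly.

Treewidth 2.
Bags: B1 = {0, 5, 9}  B2 = {0, 8, 9}  B3 = {0, 2, 9}  B4 = {0, 6, 9}  B5 = {0, 3, 8}  B6 = {0, 2, 4}  B7 = {0, 7, 8}  B8 = {0, 1, 8}
Tree: B1–B2, B1–B3, B3–B4, B2–B5, B3–B6, B5–B7, B2–B8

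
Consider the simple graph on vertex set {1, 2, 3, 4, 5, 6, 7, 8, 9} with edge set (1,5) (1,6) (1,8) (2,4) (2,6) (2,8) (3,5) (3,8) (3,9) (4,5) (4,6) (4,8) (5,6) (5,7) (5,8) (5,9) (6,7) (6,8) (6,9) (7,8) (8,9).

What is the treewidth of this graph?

A width-3 tree decomposition is:
Bags: B1 = {5, 6, 8, 9}  B2 = {5, 6, 7, 8}  B3 = {4, 5, 6, 8}  B4 = {2, 4, 6, 8}  B5 = {3, 5, 8, 9}  B6 = {1, 5, 6, 8}
Tree: B1–B2, B1–B3, B3–B4, B1–B5, B2–B6
Every bag has size at most 4, so the width is 4 − 1 = 3 and tw(G) ≤ 3. On the other hand G contains the 4-clique {2, 4, 6, 8}. A clique must lie in a single bag of any decomposition, so no decomposition can have width below 3. Therefore the treewidth is 3.

3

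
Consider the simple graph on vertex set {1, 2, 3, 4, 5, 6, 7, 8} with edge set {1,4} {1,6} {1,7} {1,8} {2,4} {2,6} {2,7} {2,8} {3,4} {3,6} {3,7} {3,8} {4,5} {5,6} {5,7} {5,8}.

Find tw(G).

4

A width-4 tree decomposition is:
Bags: B1 = {4, 5, 6, 7, 8}  B2 = {1, 4, 6, 7, 8}  B3 = {3, 4, 6, 7, 8}  B4 = {2, 4, 6, 7, 8}
Tree: B1–B2, B2–B3, B3–B4
Each bag holds 5 vertices, so the decomposition has width 4, which upper-bounds the treewidth. For the lower bound: the 5 vertex sets {5,6}, {1,7}, {3,4}, {8}, {2} are disjoint, each induces a connected subgraph, and every pair is joined by at least one edge of G. Contracting each set to a single vertex therefore yields K_{5} as a minor, and since treewidth is minor-monotone, tw(G) ≥ tw(K_{5}) = 4. Combining the bounds, tw(G) = 4.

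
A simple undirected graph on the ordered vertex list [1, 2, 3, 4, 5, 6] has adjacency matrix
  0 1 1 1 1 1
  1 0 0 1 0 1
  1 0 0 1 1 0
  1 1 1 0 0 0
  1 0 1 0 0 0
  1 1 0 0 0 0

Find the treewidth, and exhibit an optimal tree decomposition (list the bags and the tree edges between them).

Treewidth 2.
One such decomposition:
Bags: B1 = {1, 2, 4}  B2 = {1, 3, 4}  B3 = {1, 3, 5}  B4 = {1, 2, 6}
Tree: B1–B2, B2–B3, B1–B4

The largest bag has 3 vertices, giving width 2; this decomposition certifies tw(G) ≤ 2. For the lower bound, the 3 vertices {1, 2, 4} are pairwise adjacent, and any tree decomposition puts a clique entirely inside one bag — forcing width ≥ 2. Hence tw(G) = 2 exactly.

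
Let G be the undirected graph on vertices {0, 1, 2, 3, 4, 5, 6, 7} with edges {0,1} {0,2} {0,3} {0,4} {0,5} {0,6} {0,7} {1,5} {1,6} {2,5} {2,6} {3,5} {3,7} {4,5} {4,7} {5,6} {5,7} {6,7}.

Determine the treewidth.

A width-3 tree decomposition is:
Bags: B1 = {0, 5, 6, 7}  B2 = {0, 4, 5, 7}  B3 = {0, 1, 5, 6}  B4 = {0, 2, 5, 6}  B5 = {0, 3, 5, 7}
Tree: B1–B2, B1–B3, B1–B4, B2–B5
Every bag has size at most 4, so the width is 4 − 1 = 3 and tw(G) ≤ 3. For the lower bound, the 4 vertices {0, 3, 5, 7} are pairwise adjacent, and any tree decomposition puts a clique entirely inside one bag — forcing width ≥ 3. Combining the bounds, tw(G) = 3.

3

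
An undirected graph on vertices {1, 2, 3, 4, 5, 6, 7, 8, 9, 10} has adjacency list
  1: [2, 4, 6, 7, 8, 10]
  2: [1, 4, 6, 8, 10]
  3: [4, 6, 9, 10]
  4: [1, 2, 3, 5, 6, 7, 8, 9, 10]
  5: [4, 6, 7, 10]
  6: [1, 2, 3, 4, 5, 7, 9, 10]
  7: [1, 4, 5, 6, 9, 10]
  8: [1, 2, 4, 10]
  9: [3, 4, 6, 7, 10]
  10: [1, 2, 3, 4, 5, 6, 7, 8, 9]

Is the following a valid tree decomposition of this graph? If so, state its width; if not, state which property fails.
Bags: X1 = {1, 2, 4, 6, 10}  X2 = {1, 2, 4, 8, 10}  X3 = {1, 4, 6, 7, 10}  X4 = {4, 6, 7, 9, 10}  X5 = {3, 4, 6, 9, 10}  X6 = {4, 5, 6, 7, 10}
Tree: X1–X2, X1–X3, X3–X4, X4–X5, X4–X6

Yes; width 4.

Checking the three conditions: (i) the bags cover all of {1, 2, 3, 4, 5, 6, 7, 8, 9, 10}; (ii) for each edge, some bag contains both endpoints; (iii) the bags containing any fixed vertex form a subtree. All hold, so the decomposition is valid with width 5 − 1 = 4.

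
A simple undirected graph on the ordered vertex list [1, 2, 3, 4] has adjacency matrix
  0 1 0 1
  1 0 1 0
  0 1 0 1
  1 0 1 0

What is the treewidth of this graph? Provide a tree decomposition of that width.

Treewidth 2.
Bags: B1 = {1, 3, 4}  B2 = {1, 2, 3}
Tree: B1–B2

Each bag holds 3 vertices, so the decomposition has width 2, which upper-bounds the treewidth. The edges 3–4–1–2–3 form a cycle, so G is not a tree and its treewidth is at least 2. Combining the bounds, tw(G) = 2.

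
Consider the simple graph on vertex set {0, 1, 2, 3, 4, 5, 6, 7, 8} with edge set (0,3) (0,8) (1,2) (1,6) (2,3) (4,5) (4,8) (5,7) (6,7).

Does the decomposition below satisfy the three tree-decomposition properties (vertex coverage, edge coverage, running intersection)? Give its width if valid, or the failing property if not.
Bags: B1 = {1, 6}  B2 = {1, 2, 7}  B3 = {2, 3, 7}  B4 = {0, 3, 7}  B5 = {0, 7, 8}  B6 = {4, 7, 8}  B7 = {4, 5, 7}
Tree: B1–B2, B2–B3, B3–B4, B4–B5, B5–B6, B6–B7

A tree decomposition must satisfy three properties: every vertex lies in some bag; for every edge, both endpoints lie together in some bag; and for every vertex, the bags containing it form a connected subtree. Here edge (7,6) lies in no bag, so the decomposition is invalid.

No — edge (7,6) lies in no bag.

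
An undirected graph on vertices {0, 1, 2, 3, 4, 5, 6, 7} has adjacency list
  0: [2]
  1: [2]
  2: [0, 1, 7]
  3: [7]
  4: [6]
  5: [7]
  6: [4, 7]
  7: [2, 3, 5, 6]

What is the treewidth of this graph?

1

A width-1 tree decomposition is:
Bags: B1 = {6, 7}  B2 = {5, 7}  B3 = {2, 7}  B4 = {4, 6}  B5 = {0, 2}  B6 = {1, 2}  B7 = {3, 7}
Tree: B1–B2, B1–B3, B1–B4, B3–B5, B5–B6, B1–B7
The largest bag has 2 vertices, giving width 1; this decomposition certifies tw(G) ≤ 1. Any graph with an edge has treewidth ≥ 1, and G has the edge 6–7. Therefore the treewidth is 1.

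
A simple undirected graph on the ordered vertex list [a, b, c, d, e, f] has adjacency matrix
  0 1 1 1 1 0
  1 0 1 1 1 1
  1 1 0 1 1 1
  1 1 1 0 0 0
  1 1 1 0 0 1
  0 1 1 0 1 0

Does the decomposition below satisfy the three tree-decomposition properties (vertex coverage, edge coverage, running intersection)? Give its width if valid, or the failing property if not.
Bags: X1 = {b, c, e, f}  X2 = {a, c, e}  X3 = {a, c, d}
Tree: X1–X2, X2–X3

A tree decomposition must satisfy three properties: every vertex lies in some bag; for every edge, both endpoints lie together in some bag; and for every vertex, the bags containing it form a connected subtree. Here edge (b,a) lies in no bag, so the decomposition is invalid.

No — edge (b,a) lies in no bag.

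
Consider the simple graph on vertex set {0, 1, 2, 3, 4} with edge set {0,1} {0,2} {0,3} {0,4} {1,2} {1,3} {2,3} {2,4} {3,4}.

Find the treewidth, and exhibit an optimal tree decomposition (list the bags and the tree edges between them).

Each bag holds 4 vertices, so the decomposition has width 3, which upper-bounds the treewidth. Conversely, {0, 1, 2, 3} is a clique of size 4, and the vertices of any clique must share a bag in every tree decomposition; so some bag has ≥ 4 vertices and tw(G) ≥ 3. Hence tw(G) = 3 exactly.

Treewidth 3.
One such decomposition:
Bags: B1 = {0, 1, 2, 3}  B2 = {0, 2, 3, 4}
Tree: B1–B2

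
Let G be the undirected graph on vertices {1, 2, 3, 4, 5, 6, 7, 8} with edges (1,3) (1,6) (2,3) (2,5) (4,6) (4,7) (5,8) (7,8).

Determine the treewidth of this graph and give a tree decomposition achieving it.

Every bag has size at most 3, so the width is 3 − 1 = 2 and tw(G) ≤ 2. Since 1–6–4–7–8–5–2–3–1 is a cycle in G, G is not acyclic. Forests are exactly the graphs of treewidth ≤ 1, so tw(G) ≥ 2. The upper and lower bounds meet at 2, so that is the treewidth.

Treewidth 2.
One such decomposition:
Bags: B1 = {1, 4, 6}  B2 = {1, 4, 7}  B3 = {1, 7, 8}  B4 = {1, 5, 8}  B5 = {1, 2, 5}  B6 = {1, 2, 3}
Tree: B1–B2, B2–B3, B3–B4, B4–B5, B5–B6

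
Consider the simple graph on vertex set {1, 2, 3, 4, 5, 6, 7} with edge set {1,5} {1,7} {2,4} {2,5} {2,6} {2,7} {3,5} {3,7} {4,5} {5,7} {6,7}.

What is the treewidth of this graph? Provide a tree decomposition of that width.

Treewidth 2.
One optimal decomposition is:
Bags: B1 = {3, 5, 7}  B2 = {2, 5, 7}  B3 = {1, 5, 7}  B4 = {2, 4, 5}  B5 = {2, 6, 7}
Tree: B1–B2, B2–B3, B2–B4, B2–B5

Each bag holds 3 vertices, so the decomposition has width 2, which upper-bounds the treewidth. Conversely, {2, 4, 5} is a clique of size 3, and the vertices of any clique must share a bag in every tree decomposition; so some bag has ≥ 3 vertices and tw(G) ≥ 2. Combining the bounds, tw(G) = 2.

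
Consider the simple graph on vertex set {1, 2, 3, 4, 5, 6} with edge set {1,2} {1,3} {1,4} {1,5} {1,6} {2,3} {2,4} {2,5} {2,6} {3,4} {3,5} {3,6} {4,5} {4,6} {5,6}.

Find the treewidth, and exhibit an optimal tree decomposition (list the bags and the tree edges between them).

A single bag containing all 6 vertices is trivially a valid decomposition of width 5. Conversely, {1, 2, 3, 4, 5, 6} is a clique of size 6, and the vertices of any clique must share a bag in every tree decomposition; so some bag has ≥ 6 vertices and tw(G) ≥ 5. The upper and lower bounds meet at 5, so that is the treewidth.

Treewidth 5.
One optimal decomposition is:
Bags: B1 = {1, 2, 3, 4, 5, 6}
Tree: (single bag)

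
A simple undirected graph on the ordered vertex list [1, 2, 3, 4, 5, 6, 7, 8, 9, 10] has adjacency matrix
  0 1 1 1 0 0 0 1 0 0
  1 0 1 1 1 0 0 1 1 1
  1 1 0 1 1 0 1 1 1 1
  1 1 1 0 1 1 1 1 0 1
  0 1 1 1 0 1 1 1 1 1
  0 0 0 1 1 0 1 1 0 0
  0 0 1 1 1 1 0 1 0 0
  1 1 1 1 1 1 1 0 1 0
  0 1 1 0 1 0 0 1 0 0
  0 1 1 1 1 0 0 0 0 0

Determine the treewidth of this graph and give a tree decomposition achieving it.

Treewidth 4.
One such decomposition:
Bags: B1 = {2, 3, 4, 5, 8}  B2 = {3, 4, 5, 7, 8}  B3 = {2, 3, 4, 5, 10}  B4 = {2, 3, 5, 8, 9}  B5 = {1, 2, 3, 4, 8}  B6 = {4, 5, 6, 7, 8}
Tree: B1–B2, B1–B3, B1–B4, B1–B5, B2–B6

The largest bag has 5 vertices, giving width 4; this decomposition certifies tw(G) ≤ 4. Conversely, {2, 3, 5, 8, 9} is a clique of size 5, and the vertices of any clique must share a bag in every tree decomposition; so some bag has ≥ 5 vertices and tw(G) ≥ 4. The upper and lower bounds meet at 4, so that is the treewidth.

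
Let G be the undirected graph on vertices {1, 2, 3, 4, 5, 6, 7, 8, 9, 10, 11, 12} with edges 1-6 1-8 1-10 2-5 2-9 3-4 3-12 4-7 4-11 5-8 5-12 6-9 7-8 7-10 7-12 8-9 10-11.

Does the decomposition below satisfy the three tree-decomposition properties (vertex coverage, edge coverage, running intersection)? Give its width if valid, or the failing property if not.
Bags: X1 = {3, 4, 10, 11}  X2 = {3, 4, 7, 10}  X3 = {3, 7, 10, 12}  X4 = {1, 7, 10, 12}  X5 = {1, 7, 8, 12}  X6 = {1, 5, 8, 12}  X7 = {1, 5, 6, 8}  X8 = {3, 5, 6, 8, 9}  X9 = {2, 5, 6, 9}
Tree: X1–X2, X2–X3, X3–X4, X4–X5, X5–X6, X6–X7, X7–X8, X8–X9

A tree decomposition must satisfy three properties: every vertex lies in some bag; for every edge, both endpoints lie together in some bag; and for every vertex, the bags containing it form a connected subtree. Here bags containing vertex 3 are not connected in the tree, so the decomposition is invalid.

No — bags containing vertex 3 are not connected in the tree.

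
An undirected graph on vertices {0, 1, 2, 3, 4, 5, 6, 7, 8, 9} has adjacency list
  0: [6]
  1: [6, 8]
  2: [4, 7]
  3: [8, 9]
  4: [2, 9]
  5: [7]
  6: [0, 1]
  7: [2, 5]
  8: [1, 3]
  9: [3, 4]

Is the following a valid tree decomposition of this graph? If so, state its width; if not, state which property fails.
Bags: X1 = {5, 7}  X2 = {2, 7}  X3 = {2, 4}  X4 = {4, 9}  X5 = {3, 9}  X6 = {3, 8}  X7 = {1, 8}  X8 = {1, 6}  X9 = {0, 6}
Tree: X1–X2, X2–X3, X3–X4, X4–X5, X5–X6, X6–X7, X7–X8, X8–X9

Checking the three conditions: (i) the bags cover all of {0, 1, 2, 3, 4, 5, 6, 7, 8, 9}; (ii) for each edge, some bag contains both endpoints; (iii) the bags containing any fixed vertex form a subtree. All hold, so the decomposition is valid with width 2 − 1 = 1.

Yes; width 1.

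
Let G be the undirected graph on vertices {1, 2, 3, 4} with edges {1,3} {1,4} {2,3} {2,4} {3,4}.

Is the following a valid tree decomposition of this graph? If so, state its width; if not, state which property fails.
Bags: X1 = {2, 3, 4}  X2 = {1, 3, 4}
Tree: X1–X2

Every vertex of G appears in some bag (union = {1, 2, 3, 4}); every edge is covered by a bag; and for each vertex v the set of bags containing v is connected in the bag tree. The decomposition is therefore valid. The largest bag has 3 vertices, so the width is 2.

Yes; width 2.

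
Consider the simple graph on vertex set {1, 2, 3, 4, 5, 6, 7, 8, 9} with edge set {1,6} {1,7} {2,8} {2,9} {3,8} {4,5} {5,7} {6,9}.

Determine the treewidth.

A width-1 tree decomposition is:
Bags: B1 = {3, 8}  B2 = {2, 8}  B3 = {2, 9}  B4 = {6, 9}  B5 = {1, 6}  B6 = {1, 7}  B7 = {5, 7}  B8 = {4, 5}
Tree: B1–B2, B2–B3, B3–B4, B4–B5, B5–B6, B6–B7, B7–B8
The largest bag has 2 vertices, giving width 1; this decomposition certifies tw(G) ≤ 1. Since G has at least one edge (e.g. 3–8), it is not an edgeless graph, so tw(G) ≥ 1. Combining the bounds, tw(G) = 1.

1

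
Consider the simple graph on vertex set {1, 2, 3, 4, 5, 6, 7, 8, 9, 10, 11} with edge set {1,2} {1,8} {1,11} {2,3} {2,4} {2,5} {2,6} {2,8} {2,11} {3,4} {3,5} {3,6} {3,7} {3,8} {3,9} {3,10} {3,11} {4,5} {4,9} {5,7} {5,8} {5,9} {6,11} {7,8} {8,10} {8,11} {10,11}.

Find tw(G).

3

A width-3 tree decomposition is:
Bags: B1 = {2, 3, 4, 5}  B2 = {2, 3, 5, 8}  B3 = {3, 4, 5, 9}  B4 = {2, 3, 8, 11}  B5 = {3, 5, 7, 8}  B6 = {2, 3, 6, 11}  B7 = {1, 2, 8, 11}  B8 = {3, 8, 10, 11}
Tree: B1–B2, B1–B3, B2–B4, B2–B5, B4–B6, B4–B7, B4–B8
Every bag has size at most 4, so the width is 4 − 1 = 3 and tw(G) ≤ 3. Conversely, {1, 2, 8, 11} is a clique of size 4, and the vertices of any clique must share a bag in every tree decomposition; so some bag has ≥ 4 vertices and tw(G) ≥ 3. Therefore the treewidth is 3.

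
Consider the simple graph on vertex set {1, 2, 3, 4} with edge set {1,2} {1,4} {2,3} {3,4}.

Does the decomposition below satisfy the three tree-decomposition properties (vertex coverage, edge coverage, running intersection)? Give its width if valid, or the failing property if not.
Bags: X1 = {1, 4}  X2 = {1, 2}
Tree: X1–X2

A tree decomposition must satisfy three properties: every vertex lies in some bag; for every edge, both endpoints lie together in some bag; and for every vertex, the bags containing it form a connected subtree. Here vertex 3 appears in no bag, so the decomposition is invalid.

No — vertex 3 appears in no bag.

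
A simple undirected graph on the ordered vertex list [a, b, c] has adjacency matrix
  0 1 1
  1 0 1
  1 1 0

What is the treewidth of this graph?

A width-2 tree decomposition is:
Bags: B1 = {a, b, c}
Tree: (single bag)
With just one bag of size 3, the width is 3 − 1 = 2, so tw(G) ≤ 2. Conversely, {a, b, c} is a clique of size 3, and the vertices of any clique must share a bag in every tree decomposition; so some bag has ≥ 3 vertices and tw(G) ≥ 2. The upper and lower bounds meet at 2, so that is the treewidth.

2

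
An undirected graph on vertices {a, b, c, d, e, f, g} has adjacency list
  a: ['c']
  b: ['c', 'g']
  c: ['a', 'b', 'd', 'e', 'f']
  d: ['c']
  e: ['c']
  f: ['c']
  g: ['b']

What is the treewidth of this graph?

1

A width-1 tree decomposition is:
Bags: B1 = {a, c}  B2 = {c, d}  B3 = {c, e}  B4 = {b, c}  B5 = {c, f}  B6 = {b, g}
Tree: B1–B2, B1–B3, B1–B4, B4–B5, B4–B6
The largest bag has 2 vertices, giving width 1; this decomposition certifies tw(G) ≤ 1. Any graph with an edge has treewidth ≥ 1, and G has the edge a–c. Hence tw(G) = 1 exactly.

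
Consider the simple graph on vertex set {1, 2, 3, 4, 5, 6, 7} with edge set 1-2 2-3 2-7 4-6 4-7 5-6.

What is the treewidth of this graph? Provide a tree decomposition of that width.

The largest bag has 2 vertices, giving width 1; this decomposition certifies tw(G) ≤ 1. G has an edge, so its treewidth is at least 1. The upper and lower bounds meet at 1, so that is the treewidth.

Treewidth 1.
One such decomposition:
Bags: B1 = {4, 6}  B2 = {4, 7}  B3 = {2, 7}  B4 = {1, 2}  B5 = {2, 3}  B6 = {5, 6}
Tree: B1–B2, B2–B3, B3–B4, B4–B5, B1–B6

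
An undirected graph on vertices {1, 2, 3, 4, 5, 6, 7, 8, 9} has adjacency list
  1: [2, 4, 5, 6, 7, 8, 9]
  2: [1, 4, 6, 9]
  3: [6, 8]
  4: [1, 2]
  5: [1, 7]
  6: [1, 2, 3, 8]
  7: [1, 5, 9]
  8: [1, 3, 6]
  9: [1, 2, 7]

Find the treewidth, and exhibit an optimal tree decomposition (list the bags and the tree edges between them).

Treewidth 2.
One such decomposition:
Bags: B1 = {1, 7, 9}  B2 = {1, 2, 9}  B3 = {1, 2, 4}  B4 = {1, 2, 6}  B5 = {1, 6, 8}  B6 = {1, 5, 7}  B7 = {3, 6, 8}
Tree: B1–B2, B2–B3, B3–B4, B4–B5, B1–B6, B5–B7

Each bag holds 3 vertices, so the decomposition has width 2, which upper-bounds the treewidth. Conversely, {1, 6, 8} is a clique of size 3, and the vertices of any clique must share a bag in every tree decomposition; so some bag has ≥ 3 vertices and tw(G) ≥ 2. Hence tw(G) = 2 exactly.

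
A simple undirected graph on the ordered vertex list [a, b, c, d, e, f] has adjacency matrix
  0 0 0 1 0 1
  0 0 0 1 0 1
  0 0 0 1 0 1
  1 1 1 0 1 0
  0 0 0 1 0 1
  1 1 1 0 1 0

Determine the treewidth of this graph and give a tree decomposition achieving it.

The largest bag has 3 vertices, giving width 2; this decomposition certifies tw(G) ≤ 2. The edges a–d–e–f–a form a cycle, so G is not a tree and its treewidth is at least 2. Hence tw(G) = 2 exactly.

Treewidth 2.
One optimal decomposition is:
Bags: B1 = {a, d, f}  B2 = {d, e, f}  B3 = {c, d, f}  B4 = {b, d, f}
Tree: B1–B2, B2–B3, B3–B4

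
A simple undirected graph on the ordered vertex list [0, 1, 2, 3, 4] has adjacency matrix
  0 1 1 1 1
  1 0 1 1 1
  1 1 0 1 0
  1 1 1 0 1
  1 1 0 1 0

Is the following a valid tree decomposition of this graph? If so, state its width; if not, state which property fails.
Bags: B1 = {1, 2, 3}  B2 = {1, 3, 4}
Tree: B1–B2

A tree decomposition must satisfy three properties: every vertex lies in some bag; for every edge, both endpoints lie together in some bag; and for every vertex, the bags containing it form a connected subtree. Here vertex 0 appears in no bag, so the decomposition is invalid.

No — vertex 0 appears in no bag.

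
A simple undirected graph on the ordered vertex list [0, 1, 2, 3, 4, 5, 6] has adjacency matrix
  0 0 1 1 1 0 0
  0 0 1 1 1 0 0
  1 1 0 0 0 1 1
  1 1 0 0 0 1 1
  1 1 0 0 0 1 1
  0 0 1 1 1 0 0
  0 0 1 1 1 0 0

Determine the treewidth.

3

A width-3 tree decomposition is:
Bags: B1 = {1, 2, 3, 4}  B2 = {2, 3, 4, 6}  B3 = {2, 3, 4, 5}  B4 = {0, 2, 3, 4}
Tree: B1–B2, B2–B3, B3–B4
The largest bag has 4 vertices, giving width 3; this decomposition certifies tw(G) ≤ 3. For the lower bound: the 4 vertex sets {1,2}, {3,6}, {4}, {5} are disjoint, each induces a connected subgraph, and every pair is joined by at least one edge of G. Contracting each set to a single vertex therefore yields K_{4} as a minor, and since treewidth is minor-monotone, tw(G) ≥ tw(K_{4}) = 3. The upper and lower bounds meet at 3, so that is the treewidth.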